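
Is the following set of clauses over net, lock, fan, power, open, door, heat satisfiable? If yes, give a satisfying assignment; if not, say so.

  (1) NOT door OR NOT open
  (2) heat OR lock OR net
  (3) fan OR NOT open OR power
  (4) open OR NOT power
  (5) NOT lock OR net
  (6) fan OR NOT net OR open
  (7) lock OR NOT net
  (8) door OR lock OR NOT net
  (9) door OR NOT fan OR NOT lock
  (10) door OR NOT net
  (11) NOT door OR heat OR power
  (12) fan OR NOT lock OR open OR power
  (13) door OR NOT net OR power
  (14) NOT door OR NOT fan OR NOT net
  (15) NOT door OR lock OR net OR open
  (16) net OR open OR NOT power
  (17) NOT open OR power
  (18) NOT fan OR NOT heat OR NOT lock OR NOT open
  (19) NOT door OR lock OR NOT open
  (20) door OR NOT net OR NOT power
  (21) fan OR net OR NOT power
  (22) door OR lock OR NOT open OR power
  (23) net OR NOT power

net = False, lock = False, fan = True, power = False, open = False, door = False, heat = True

Set net = False.
  then (NOT lock OR net) forces lock = False.
  then (net OR NOT power) forces power = False.
  then (heat OR lock OR net) forces heat = True.
  then (NOT open OR power) forces open = False.
  then (NOT door OR lock OR net OR open) forces door = False.
Set fan = True.
All clauses satisfied.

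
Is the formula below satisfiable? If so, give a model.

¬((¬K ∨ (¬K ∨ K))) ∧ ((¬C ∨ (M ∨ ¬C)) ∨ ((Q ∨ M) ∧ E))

The conjunct ¬((¬K ∨ (¬K ∨ K))) is unsatisfiable on its own:
  K=F: evaluates to False.
  K=T: evaluates to False.
So the whole conjunction is unsatisfiable.

Unsatisfiable — no assignment works.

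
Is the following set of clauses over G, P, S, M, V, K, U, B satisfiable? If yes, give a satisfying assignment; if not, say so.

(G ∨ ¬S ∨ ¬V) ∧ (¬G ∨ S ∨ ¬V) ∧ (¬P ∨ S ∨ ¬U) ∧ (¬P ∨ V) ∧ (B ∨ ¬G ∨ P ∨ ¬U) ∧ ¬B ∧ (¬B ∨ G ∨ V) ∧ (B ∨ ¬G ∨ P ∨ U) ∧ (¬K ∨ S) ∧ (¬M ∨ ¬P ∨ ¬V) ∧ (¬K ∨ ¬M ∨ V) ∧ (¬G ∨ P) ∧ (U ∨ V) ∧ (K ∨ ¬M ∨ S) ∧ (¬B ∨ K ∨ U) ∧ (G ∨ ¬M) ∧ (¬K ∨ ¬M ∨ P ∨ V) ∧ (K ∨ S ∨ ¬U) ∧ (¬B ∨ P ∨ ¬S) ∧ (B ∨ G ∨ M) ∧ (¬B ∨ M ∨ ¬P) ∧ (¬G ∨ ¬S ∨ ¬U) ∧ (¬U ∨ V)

G = True, P = True, S = True, M = False, V = True, K = False, U = False, B = False

Unit clause (¬B) forces B = False.
Try G = False:
  (G ∨ ¬M) forces M = False.
  clause (B ∨ G ∨ M) is falsified — backtrack.
So G = True.
  then (¬G ∨ P) forces P = True.
  then (¬P ∨ V) forces V = True.
  then (¬M ∨ ¬P ∨ ¬V) forces M = False.
  then (¬G ∨ S ∨ ¬V) forces S = True.
  then (¬G ∨ ¬S ∨ ¬U) forces U = False.
Set K = False.
All clauses satisfied.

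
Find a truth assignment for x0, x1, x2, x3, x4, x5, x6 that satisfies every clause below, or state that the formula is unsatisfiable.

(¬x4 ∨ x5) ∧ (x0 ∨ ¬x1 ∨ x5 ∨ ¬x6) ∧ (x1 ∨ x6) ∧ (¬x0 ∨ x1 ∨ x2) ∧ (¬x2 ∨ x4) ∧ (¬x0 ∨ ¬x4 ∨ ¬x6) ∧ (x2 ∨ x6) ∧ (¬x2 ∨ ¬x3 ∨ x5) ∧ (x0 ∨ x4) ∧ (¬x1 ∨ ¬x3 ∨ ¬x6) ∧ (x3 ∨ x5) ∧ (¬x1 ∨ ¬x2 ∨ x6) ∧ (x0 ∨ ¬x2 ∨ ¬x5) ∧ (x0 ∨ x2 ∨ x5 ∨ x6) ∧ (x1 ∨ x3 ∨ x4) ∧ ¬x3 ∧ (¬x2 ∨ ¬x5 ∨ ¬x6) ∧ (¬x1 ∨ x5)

x0 = False; x1 = False; x2 = False; x3 = False; x4 = True; x5 = True; x6 = True

Unit clause (¬x3) forces x3 = False.
In (x3 ∨ x5) only x5 is left, so x5 = True.
Set x0 = False.
  then (x0 ∨ x4) forces x4 = True.
  then (x0 ∨ ¬x2 ∨ ¬x5) forces x2 = False.
  then (x2 ∨ x6) forces x6 = True.
Set x1 = False.
All clauses satisfied.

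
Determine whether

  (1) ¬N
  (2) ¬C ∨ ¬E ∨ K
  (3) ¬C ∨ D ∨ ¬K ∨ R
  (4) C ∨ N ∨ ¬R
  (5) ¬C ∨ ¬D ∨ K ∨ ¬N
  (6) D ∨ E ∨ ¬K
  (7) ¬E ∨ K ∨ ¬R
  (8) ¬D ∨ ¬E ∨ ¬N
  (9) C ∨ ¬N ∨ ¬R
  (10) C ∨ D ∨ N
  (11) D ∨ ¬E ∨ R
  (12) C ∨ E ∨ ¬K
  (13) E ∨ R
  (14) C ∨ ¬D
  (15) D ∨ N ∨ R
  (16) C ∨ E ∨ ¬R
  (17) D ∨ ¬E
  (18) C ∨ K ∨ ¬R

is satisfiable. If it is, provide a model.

N: False; D: True; K: True; C: True; R: False; E: True

Unit clause (¬N) forces N = False.
Set D = True.
  then (C ∨ ¬D) forces C = True.
Set K = True.
Set R = False.
  then (E ∨ R) forces E = True.
All clauses satisfied.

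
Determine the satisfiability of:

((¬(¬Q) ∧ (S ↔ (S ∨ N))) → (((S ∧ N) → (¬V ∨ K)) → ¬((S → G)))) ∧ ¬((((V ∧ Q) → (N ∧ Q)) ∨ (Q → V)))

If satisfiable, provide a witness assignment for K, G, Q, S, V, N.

Unsatisfiable — no assignment works.

The conjunct ¬((((V ∧ Q) → (N ∧ Q)) ∨ (Q → V))) is unsatisfiable on its own:
  Q=F, V=F, N=F: evaluates to False.
  Q=F, V=F, N=T: evaluates to False.
  Q=F, V=T, N=F: evaluates to False.
  Q=F, V=T, N=T: evaluates to False.
  Q=T, V=F, N=F: evaluates to False.
  Q=T, V=F, N=T: evaluates to False.
  Q=T, V=T, N=F: evaluates to False.
  Q=T, V=T, N=T: evaluates to False.
So the whole conjunction is unsatisfiable.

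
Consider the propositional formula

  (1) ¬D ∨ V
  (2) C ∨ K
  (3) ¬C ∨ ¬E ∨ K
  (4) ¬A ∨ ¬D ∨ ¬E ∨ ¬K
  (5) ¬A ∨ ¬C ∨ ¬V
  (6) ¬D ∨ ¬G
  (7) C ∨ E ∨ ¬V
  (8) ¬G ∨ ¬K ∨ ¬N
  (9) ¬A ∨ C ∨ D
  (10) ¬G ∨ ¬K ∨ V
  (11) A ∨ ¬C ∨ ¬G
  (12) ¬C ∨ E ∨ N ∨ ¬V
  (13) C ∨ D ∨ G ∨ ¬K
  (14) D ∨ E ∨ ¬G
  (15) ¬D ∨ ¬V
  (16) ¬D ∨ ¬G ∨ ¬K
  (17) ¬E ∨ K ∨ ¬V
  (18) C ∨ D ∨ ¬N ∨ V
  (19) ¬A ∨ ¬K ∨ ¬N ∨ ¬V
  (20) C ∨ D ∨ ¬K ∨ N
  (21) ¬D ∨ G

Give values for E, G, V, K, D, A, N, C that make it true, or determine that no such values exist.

E=T, G=F, V=F, K=T, D=F, A=T, N=T, C=T

Set E = True.
Set G = False.
  then (¬D ∨ G) forces D = False.
Set V = False.
Try K = False:
  (C ∨ K) forces C = True.
  clause (¬C ∨ ¬E ∨ K) is falsified — backtrack.
So K = True.
  then (C ∨ D ∨ G ∨ ¬K) forces C = True.
Set A = True.
Set N = True.
All clauses satisfied.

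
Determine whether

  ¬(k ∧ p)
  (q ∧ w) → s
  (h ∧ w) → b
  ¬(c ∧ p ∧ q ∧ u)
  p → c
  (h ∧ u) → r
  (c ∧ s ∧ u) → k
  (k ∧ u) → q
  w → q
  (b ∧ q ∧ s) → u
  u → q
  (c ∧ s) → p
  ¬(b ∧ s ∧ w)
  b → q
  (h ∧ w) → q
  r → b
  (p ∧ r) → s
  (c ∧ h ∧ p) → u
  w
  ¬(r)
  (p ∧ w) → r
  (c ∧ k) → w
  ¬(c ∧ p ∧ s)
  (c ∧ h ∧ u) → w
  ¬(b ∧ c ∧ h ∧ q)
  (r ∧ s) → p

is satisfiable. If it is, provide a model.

p: False; h: False; s: True; q: True; k: True; w: True; u: True; b: False; r: False; c: False

Unit clause (w) forces w = True.
In (q ∨ ¬w) only q is left, so q = True.
Unit clause (¬r) forces r = False.
In (¬p ∨ r ∨ ¬w) only ¬p is left, so p = False.
In (¬q ∨ s ∨ ¬w) only s is left, so s = True.
In (¬b ∨ ¬s ∨ ¬w) only ¬b is left, so b = False.
In (¬c ∨ p ∨ ¬s) only ¬c is left, so c = False.
In (b ∨ ¬h ∨ ¬w) only ¬h is left, so h = False.
Set k = True.
Set u = True.
All clauses satisfied.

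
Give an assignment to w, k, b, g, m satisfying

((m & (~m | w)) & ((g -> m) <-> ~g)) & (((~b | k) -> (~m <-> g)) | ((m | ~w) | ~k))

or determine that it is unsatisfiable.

w = True; k = False; b = False; g = False; m = True

  (m & (~m | w)) & ((g -> m) <-> ~g) = True
    m & (~m | w) = True
      ~m | w = True
        ~m = False
    (g -> m) <-> ~g = True
      g -> m = True
      ~g = True
  ((~b | k) -> (~m <-> g)) | ((m | ~w) | ~k) = True
    (~b | k) -> (~m <-> g) = True
      ~b | k = True
        ~b = True
      ~m <-> g = True
        ~m = False
    (m | ~w) | ~k = True
      m | ~w = True
        ~w = False
      ~k = True
Both conjuncts True, so the formula holds.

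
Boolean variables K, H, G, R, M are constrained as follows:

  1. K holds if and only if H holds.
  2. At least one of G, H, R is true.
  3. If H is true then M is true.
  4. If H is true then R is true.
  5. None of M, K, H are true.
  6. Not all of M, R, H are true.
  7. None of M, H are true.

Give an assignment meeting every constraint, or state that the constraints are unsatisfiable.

K = False; H = False; G = True; R = False; M = False

  (1) K=F, H=F — same ✓
  (2) {G, H, R}: 1 true — at least one ✓
  (3) H=F ⇒ M: vacuous ✓
  (4) H=F ⇒ R: vacuous ✓
  (5) {M, K, H}: 0 true — none ✓
  (6) {M, R, H}: 0/3 true — not all ✓
  (7) {M, H}: 0 true — none ✓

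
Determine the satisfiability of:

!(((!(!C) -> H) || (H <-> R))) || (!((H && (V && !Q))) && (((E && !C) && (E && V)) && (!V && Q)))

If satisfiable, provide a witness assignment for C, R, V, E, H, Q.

C: True, R: True, V: False, E: True, H: False, Q: False

  !(((!(!C) -> H) || (H <-> R))) || (!((H && (V && !Q))) && (((E && !C) && (E && V)) && (!V && Q))) = True
    !(((!(!C) -> H) || (H <-> R))) = True
      (!(!C) -> H) || (H <-> R) = False
        !(!C) -> H = False
          !(!C) = True
            !C = False
        H <-> R = False
    !((H && (V && !Q))) && (((E && !C) && (E && V)) && (!V && Q)) = False
      !((H && (V && !Q))) = True
        H && (V && !Q) = False
          V && !Q = False
            !Q = True
      ((E && !C) && (E && V)) && (!V && Q) = False
        (E && !C) && (E && V) = False
          E && !C = False
            !C = False
          E && V = False
        !V && Q = False
          !V = True
The formula evaluates to True.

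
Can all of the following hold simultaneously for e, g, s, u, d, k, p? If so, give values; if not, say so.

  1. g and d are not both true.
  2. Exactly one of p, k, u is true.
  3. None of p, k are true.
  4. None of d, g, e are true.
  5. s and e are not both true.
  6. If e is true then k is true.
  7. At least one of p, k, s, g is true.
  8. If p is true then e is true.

e=F; g=F; s=T; u=T; d=F; k=F; p=F

  (1) g=F, d=F — not both ✓
  (2) {p, k, u}: 1 true — exactly one ✓
  (3) {p, k}: 0 true — none ✓
  (4) {d, g, e}: 0 true — none ✓
  (5) s=T, e=F — not both ✓
  (6) e=F ⇒ k: vacuous ✓
  (7) {p, k, s, g}: 1 true — at least one ✓
  (8) p=F ⇒ e: vacuous ✓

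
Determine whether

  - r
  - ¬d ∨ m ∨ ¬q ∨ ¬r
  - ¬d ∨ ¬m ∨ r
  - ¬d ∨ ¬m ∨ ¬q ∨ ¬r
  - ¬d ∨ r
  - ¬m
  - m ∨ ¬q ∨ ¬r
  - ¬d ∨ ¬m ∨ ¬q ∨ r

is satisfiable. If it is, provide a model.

Unit clause (r) forces r = True.
Unit clause (¬m) forces m = False.
In (m ∨ ¬q ∨ ¬r) only ¬q is left, so q = False.
Set d = False.
Check each clause:
  (r): r holds.
  (¬d ∨ m ∨ ¬q ∨ ¬r): ¬d holds.
  (¬d ∨ ¬m ∨ r): ¬d holds.
  (¬d ∨ ¬m ∨ ¬q ∨ ¬r): ¬d holds.
  (¬d ∨ r): ¬d holds.
  (¬m): ¬m holds.
  (m ∨ ¬q ∨ ¬r): ¬q holds.
  (¬d ∨ ¬m ∨ ¬q ∨ r): ¬d holds.
All clauses satisfied.

q=F, m=F, r=T, d=F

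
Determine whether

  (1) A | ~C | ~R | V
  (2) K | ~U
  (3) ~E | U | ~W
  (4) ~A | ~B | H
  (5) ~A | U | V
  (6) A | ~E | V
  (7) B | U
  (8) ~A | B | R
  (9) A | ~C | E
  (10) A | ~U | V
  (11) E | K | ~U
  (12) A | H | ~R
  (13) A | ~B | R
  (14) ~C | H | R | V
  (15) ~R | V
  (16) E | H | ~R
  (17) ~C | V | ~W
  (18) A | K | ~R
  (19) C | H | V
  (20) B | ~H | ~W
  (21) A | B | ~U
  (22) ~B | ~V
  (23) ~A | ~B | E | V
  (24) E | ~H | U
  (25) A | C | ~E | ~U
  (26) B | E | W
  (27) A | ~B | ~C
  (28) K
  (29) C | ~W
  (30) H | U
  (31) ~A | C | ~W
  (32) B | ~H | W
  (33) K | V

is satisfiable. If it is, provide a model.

Unit clause (K) forces K = True.
Set W = True.
  then (C | ~W) forces C = True.
  then (~C | V | ~W) forces V = True.
  then (~B | ~V) forces B = False.
  then (B | U) forces U = True.
  then (B | ~H | ~W) forces H = False.
  then (A | B | ~U) forces A = True.
  then (~A | B | R) forces R = True.
  then (E | H | ~R) forces E = True.
All clauses satisfied.

W = True; A = True; K = True; U = True; C = True; B = False; H = False; R = True; V = True; E = True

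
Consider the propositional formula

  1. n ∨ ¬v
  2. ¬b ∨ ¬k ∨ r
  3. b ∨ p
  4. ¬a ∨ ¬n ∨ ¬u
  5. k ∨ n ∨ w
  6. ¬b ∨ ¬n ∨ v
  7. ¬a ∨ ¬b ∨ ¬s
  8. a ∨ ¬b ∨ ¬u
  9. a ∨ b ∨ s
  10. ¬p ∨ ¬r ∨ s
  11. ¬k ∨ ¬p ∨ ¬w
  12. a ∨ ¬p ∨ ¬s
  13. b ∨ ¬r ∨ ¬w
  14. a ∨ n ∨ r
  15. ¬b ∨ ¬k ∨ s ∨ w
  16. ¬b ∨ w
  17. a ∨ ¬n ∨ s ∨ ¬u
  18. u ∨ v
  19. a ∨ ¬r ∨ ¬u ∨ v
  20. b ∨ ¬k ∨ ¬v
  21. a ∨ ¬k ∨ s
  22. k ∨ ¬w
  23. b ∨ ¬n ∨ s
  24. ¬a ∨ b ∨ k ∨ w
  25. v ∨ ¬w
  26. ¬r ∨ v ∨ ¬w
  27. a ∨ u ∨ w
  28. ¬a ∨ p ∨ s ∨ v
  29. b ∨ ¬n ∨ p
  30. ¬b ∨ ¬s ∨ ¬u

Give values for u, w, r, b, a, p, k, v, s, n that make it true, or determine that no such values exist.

Set u = True.
Set w = False.
  then (¬b ∨ w) forces b = False.
  then (b ∨ p) forces p = True.
Set r = False.
Try a = False:
  (a ∨ b ∨ s) forces s = True.
  clause (a ∨ ¬p ∨ ¬s) is falsified — backtrack.
So a = True.
  then (¬a ∨ ¬n ∨ ¬u) forces n = False.
  then (k ∨ n ∨ w) forces k = True.
  then (b ∨ ¬k ∨ ¬v) forces v = False.
Set s = True.
All clauses satisfied.

u = True, w = False, r = False, b = False, a = True, p = True, k = True, v = False, s = True, n = False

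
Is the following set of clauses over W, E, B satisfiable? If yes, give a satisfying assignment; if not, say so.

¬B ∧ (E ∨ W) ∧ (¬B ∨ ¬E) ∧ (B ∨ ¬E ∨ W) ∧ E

W = True; E = True; B = False

Unit clause (¬B) forces B = False.
Unit clause (E) forces E = True.
In (B ∨ ¬E ∨ W) only W is left, so W = True.
Check each clause:
  (¬B): ¬B holds.
  (E ∨ W): E holds.
  (¬B ∨ ¬E): ¬B holds.
  (B ∨ ¬E ∨ W): W holds.
  (E): E holds.
All clauses satisfied.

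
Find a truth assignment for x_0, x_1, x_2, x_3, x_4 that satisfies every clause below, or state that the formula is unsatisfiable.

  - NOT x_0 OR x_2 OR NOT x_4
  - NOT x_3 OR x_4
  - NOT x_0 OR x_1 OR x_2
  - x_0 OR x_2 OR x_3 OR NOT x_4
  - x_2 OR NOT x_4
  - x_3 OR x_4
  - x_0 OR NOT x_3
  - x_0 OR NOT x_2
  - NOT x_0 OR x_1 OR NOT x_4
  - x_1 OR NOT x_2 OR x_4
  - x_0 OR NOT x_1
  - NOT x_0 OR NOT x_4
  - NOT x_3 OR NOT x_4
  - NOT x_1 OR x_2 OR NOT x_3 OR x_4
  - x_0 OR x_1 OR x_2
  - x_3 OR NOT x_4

Case x_3 = True:
  (NOT x_3 OR x_4) forces x_4 = True.
  Clause (NOT x_3 OR NOT x_4) is falsified — contradiction.
Case x_3 = False:
  (x_3 OR x_4) forces x_4 = True.
  Clause (x_3 OR NOT x_4) is falsified — contradiction.
Both cases fail, so the formula is unsatisfiable.

Unsatisfiable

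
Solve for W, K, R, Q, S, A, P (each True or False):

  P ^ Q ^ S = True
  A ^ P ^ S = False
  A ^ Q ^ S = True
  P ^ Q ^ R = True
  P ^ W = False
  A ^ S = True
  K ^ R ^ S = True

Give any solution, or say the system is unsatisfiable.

W = True; K = True; R = False; Q = False; S = False; A = True; P = True

P ^ Q ^ S = T ^ F ^ F = True ✓
A ^ P ^ S = T ^ T ^ F = False ✓
A ^ Q ^ S = T ^ F ^ F = True ✓
P ^ Q ^ R = T ^ F ^ F = True ✓
P ^ W = T ^ T = False ✓
A ^ S = T ^ F = True ✓
K ^ R ^ S = T ^ F ^ F = True ✓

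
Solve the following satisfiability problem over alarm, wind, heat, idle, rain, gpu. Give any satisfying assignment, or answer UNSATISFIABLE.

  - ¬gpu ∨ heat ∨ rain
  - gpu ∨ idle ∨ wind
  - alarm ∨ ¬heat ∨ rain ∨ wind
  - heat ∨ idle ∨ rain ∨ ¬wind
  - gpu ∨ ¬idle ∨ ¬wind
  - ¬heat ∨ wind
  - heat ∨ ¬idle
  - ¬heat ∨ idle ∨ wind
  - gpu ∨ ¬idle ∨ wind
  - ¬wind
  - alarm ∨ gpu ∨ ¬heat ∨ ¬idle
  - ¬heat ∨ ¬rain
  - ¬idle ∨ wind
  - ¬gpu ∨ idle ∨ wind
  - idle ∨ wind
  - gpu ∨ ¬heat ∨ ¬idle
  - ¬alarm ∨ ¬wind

Case wind = True:
  Clause (¬wind) is falsified — contradiction.
Case wind = False:
  (¬heat ∨ wind) forces heat = False.
  (heat ∨ ¬idle) forces idle = False.
  Clause (idle ∨ wind) is falsified — contradiction.
Both cases fail, so the formula is unsatisfiable.

The formula is unsatisfiable.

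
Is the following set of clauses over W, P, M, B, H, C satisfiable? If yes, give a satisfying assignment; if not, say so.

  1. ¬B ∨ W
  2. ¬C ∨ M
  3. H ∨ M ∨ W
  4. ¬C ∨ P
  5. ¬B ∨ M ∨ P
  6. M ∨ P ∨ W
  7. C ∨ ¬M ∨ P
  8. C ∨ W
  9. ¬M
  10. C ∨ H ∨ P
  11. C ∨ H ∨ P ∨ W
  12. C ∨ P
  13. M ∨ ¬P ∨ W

Unit clause (¬M) forces M = False.
In (¬C ∨ M) only ¬C is left, so C = False.
In (C ∨ W) only W is left, so W = True.
In (C ∨ P) only P is left, so P = True.
Set B = True.
Set H = True.
All clauses satisfied.

W=T; P=T; M=F; B=T; H=T; C=F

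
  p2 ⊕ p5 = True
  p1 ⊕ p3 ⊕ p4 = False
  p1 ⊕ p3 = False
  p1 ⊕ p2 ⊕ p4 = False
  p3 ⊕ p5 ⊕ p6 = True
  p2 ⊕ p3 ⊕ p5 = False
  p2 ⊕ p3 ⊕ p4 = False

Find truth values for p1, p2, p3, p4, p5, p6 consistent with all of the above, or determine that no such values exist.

p1: True; p2: True; p3: True; p4: False; p5: False; p6: False

p2 ⊕ p5 = T ⊕ F = True ✓
p1 ⊕ p3 ⊕ p4 = T ⊕ T ⊕ F = False ✓
p1 ⊕ p3 = T ⊕ T = False ✓
p1 ⊕ p2 ⊕ p4 = T ⊕ T ⊕ F = False ✓
p3 ⊕ p5 ⊕ p6 = T ⊕ F ⊕ F = True ✓
p2 ⊕ p3 ⊕ p5 = T ⊕ T ⊕ F = False ✓
p2 ⊕ p3 ⊕ p4 = T ⊕ T ⊕ F = False ✓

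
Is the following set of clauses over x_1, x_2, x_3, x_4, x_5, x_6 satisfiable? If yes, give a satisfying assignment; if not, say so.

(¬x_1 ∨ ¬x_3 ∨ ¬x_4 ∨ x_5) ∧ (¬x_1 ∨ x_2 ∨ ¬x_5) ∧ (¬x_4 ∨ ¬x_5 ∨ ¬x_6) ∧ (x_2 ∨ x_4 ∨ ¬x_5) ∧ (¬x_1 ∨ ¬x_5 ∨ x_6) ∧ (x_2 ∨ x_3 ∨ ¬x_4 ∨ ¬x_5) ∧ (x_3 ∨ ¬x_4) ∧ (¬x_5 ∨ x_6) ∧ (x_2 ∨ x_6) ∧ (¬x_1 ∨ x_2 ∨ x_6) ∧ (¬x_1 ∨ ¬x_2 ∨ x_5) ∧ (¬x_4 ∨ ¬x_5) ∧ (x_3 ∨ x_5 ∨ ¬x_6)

x_1: False; x_2: True; x_3: False; x_4: False; x_5: False; x_6: False

Set x_1 = False.
Set x_2 = True.
Set x_3 = False.
  then (x_3 ∨ ¬x_4) forces x_4 = False.
Set x_5 = False.
  then (x_3 ∨ x_5 ∨ ¬x_6) forces x_6 = False.
All clauses satisfied.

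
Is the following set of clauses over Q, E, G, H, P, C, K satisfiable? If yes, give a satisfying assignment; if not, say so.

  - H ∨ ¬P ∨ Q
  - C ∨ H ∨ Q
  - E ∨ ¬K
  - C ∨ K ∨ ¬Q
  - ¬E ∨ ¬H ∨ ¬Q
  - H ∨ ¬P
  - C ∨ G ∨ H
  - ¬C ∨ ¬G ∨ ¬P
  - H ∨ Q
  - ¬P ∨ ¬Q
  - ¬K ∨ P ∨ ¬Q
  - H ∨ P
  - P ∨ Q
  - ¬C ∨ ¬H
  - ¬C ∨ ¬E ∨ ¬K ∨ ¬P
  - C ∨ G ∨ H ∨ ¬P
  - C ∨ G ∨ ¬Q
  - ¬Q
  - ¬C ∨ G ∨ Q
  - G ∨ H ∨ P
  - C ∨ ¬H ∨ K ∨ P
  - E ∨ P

Q: False; E: False; G: True; H: True; P: True; C: False; K: False

Unit clause (¬Q) forces Q = False.
In (H ∨ Q) only H is left, so H = True.
In (P ∨ Q) only P is left, so P = True.
In (¬C ∨ ¬H) only ¬C is left, so C = False.
Set E = False.
  then (E ∨ ¬K) forces K = False.
Set G = True.
All clauses satisfied.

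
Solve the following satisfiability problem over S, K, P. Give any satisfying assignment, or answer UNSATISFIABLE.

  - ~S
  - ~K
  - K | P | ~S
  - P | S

Unit clause (~S) forces S = False.
Unit clause (~K) forces K = False.
In (P | S) only P is left, so P = True.
All clauses satisfied.

S = False; K = False; P = True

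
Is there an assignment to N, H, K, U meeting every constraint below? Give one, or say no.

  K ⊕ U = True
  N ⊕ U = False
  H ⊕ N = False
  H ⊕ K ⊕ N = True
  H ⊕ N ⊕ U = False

N=F, H=F, K=T, U=F

K ⊕ U = T ⊕ F = True ✓
N ⊕ U = F ⊕ F = False ✓
H ⊕ N = F ⊕ F = False ✓
H ⊕ K ⊕ N = F ⊕ T ⊕ F = True ✓
H ⊕ N ⊕ U = F ⊕ F ⊕ F = False ✓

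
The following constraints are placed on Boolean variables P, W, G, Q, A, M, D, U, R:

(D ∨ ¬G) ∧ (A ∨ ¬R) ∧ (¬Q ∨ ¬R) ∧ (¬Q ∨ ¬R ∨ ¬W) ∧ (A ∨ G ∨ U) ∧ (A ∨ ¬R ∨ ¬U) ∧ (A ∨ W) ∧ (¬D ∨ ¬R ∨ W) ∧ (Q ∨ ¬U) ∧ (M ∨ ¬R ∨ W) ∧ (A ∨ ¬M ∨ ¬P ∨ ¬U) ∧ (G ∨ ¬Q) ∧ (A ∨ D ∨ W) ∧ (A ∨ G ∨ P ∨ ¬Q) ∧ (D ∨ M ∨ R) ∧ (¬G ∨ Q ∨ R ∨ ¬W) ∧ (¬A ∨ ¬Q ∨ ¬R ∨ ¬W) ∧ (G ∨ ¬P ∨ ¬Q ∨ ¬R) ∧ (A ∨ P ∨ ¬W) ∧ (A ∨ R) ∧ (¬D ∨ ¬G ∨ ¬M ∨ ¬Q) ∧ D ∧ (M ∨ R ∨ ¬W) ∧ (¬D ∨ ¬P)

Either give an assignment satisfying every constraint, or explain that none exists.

P = False, W = True, G = False, Q = False, A = True, M = True, D = True, U = False, R = False

Unit clause (D) forces D = True.
In (¬D ∨ ¬P) only ¬P is left, so P = False.
Set W = True.
  then (A ∨ P ∨ ¬W) forces A = True.
Set G = False.
  then (G ∨ ¬Q) forces Q = False.
  then (Q ∨ ¬U) forces U = False.
Set M = True.
Set R = False.
All clauses satisfied.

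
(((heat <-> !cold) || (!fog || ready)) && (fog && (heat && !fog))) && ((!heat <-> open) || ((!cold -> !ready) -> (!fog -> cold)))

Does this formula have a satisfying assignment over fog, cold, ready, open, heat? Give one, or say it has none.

The formula is unsatisfiable.

Case fog = True: the conjunct !fog is False.
Case fog = False: the conjunct fog is False.
Both cases fail — unsatisfiable.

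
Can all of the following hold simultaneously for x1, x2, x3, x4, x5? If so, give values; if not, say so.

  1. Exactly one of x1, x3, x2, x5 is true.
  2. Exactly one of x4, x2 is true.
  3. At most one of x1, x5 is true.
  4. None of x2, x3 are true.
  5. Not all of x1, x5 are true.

x1 = True, x2 = False, x3 = False, x4 = True, x5 = False

  (1) {x1, x3, x2, x5}: 1 true — exactly one ✓
  (2) {x4, x2}: 1 true — exactly one ✓
  (3) {x1, x5}: 1 true — at most one ✓
  (4) {x2, x3}: 0 true — none ✓
  (5) {x1, x5}: 1/2 true — not all ✓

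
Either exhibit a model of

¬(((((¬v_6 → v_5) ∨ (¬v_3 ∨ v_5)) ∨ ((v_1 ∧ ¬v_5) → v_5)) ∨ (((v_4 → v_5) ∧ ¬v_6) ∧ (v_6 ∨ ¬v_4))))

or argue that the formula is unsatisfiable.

v_1 = True, v_3 = True, v_4 = True, v_5 = False, v_6 = False

  ¬(((((¬v_6 → v_5) ∨ (¬v_3 ∨ v_5)) ∨ ((v_1 ∧ ¬v_5) → v_5)) ∨ (((v_4 → v_5) ∧ ¬v_6) ∧ (v_6 ∨ ¬v_4)))) = True
    (((¬v_6 → v_5) ∨ (¬v_3 ∨ v_5)) ∨ ((v_1 ∧ ¬v_5) → v_5)) ∨ (((v_4 → v_5) ∧ ¬v_6) ∧ (v_6 ∨ ¬v_4)) = False
      ((¬v_6 → v_5) ∨ (¬v_3 ∨ v_5)) ∨ ((v_1 ∧ ¬v_5) → v_5) = False
        (¬v_6 → v_5) ∨ (¬v_3 ∨ v_5) = False
          ¬v_6 → v_5 = False
            ¬v_6 = True
          ¬v_3 ∨ v_5 = False
            ¬v_3 = False
        (v_1 ∧ ¬v_5) → v_5 = False
          v_1 ∧ ¬v_5 = True
            ¬v_5 = True
      ((v_4 → v_5) ∧ ¬v_6) ∧ (v_6 ∨ ¬v_4) = False
        (v_4 → v_5) ∧ ¬v_6 = False
          v_4 → v_5 = False
          ¬v_6 = True
        v_6 ∨ ¬v_4 = False
          ¬v_4 = False
The formula evaluates to True.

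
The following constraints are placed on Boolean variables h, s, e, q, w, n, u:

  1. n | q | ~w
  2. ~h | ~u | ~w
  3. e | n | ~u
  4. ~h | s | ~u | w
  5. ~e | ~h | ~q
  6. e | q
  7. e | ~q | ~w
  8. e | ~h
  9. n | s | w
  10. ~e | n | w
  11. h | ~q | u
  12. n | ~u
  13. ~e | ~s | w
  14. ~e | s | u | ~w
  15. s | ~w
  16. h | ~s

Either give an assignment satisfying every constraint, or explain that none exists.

Set h = False.
  then (h | ~s) forces s = False.
  then (s | ~w) forces w = False.
  then (n | s | w) forces n = True.
Set e = True.
Set q = True.
  then (h | ~q | u) forces u = True.
All clauses satisfied.

h = False, s = False, e = True, q = True, w = False, n = True, u = True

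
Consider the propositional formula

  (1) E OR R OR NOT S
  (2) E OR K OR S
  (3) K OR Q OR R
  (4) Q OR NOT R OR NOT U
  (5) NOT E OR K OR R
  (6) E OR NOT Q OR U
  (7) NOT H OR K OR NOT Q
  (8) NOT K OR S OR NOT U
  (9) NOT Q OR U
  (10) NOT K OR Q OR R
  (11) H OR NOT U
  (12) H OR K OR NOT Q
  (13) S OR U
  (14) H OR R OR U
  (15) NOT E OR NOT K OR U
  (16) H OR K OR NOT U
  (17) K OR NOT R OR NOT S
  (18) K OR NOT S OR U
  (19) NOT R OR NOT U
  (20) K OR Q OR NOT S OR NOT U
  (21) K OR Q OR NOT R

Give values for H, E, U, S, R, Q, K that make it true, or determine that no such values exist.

Set H = False.
  then (H OR NOT U) forces U = False.
  then (S OR U) forces S = True.
  then (H OR R OR U) forces R = True.
  then (K OR NOT R OR NOT S) forces K = True.
  then (NOT Q OR U) forces Q = False.
  then (NOT E OR NOT K OR U) forces E = False.
All clauses satisfied.

H=F, E=F, U=F, S=T, R=T, Q=F, K=T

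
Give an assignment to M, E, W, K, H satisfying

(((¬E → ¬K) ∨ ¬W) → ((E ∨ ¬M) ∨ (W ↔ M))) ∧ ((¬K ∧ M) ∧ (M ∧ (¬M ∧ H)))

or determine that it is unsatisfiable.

Case M = True: the conjunct ¬M is False.
Case M = False: the conjunct M is False.
Both cases fail — unsatisfiable.

UNSATISFIABLE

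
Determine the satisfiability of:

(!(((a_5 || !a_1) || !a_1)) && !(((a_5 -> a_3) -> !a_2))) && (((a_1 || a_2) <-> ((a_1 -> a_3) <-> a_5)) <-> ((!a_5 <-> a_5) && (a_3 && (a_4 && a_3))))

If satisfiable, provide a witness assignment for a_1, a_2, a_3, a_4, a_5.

a_1=T, a_2=T, a_3=T, a_4=T, a_5=F

  !(((a_5 || !a_1) || !a_1)) && !(((a_5 -> a_3) -> !a_2)) = True
    !(((a_5 || !a_1) || !a_1)) = True
      (a_5 || !a_1) || !a_1 = False
        a_5 || !a_1 = False
          !a_1 = False
        !a_1 = False
    !(((a_5 -> a_3) -> !a_2)) = True
      (a_5 -> a_3) -> !a_2 = False
        a_5 -> a_3 = True
        !a_2 = False
  ((a_1 || a_2) <-> ((a_1 -> a_3) <-> a_5)) <-> ((!a_5 <-> a_5) && (a_3 && (a_4 && a_3))) = True
    (a_1 || a_2) <-> ((a_1 -> a_3) <-> a_5) = False
      a_1 || a_2 = True
      (a_1 -> a_3) <-> a_5 = False
        a_1 -> a_3 = True
    (!a_5 <-> a_5) && (a_3 && (a_4 && a_3)) = False
      !a_5 <-> a_5 = False
        !a_5 = True
      a_3 && (a_4 && a_3) = True
        a_4 && a_3 = True
Both conjuncts True, so the formula holds.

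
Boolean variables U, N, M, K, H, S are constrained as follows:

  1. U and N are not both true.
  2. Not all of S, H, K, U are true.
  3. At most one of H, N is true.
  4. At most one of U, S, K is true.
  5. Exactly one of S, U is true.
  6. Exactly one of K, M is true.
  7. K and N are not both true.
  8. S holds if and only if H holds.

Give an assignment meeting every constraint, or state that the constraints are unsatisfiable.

U = True, N = False, M = True, K = False, H = False, S = False

  (1) U=T, N=F — not both ✓
  (2) {S, H, K, U}: 1/4 true — not all ✓
  (3) {H, N}: 0 true — at most one ✓
  (4) {U, S, K}: 1 true — at most one ✓
  (5) {S, U}: 1 true — exactly one ✓
  (6) {K, M}: 1 true — exactly one ✓
  (7) K=F, N=F — not both ✓
  (8) S=F, H=F — same ✓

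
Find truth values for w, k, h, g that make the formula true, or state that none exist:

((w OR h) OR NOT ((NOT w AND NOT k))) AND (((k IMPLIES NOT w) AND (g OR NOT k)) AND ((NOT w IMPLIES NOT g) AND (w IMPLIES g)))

w = True, k = False, h = True, g = True

  (w OR h) OR NOT ((NOT w AND NOT k)) = True
    w OR h = True
    NOT ((NOT w AND NOT k)) = True
      NOT w AND NOT k = False
        NOT w = False
        NOT k = True
  ((k IMPLIES NOT w) AND (g OR NOT k)) AND ((NOT w IMPLIES NOT g) AND (w IMPLIES g)) = True
    (k IMPLIES NOT w) AND (g OR NOT k) = True
      k IMPLIES NOT w = True
        NOT w = False
      g OR NOT k = True
        NOT k = True
    (NOT w IMPLIES NOT g) AND (w IMPLIES g) = True
      NOT w IMPLIES NOT g = True
        NOT w = False
        NOT g = False
      w IMPLIES g = True
Both conjuncts True, so the formula holds.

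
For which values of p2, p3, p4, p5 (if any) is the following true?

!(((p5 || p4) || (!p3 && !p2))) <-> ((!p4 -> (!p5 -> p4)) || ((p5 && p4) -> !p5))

p2 = False, p3 = True, p4 = False, p5 = False

  !(((p5 || p4) || (!p3 && !p2))) <-> ((!p4 -> (!p5 -> p4)) || ((p5 && p4) -> !p5)) = True
    !(((p5 || p4) || (!p3 && !p2))) = True
      (p5 || p4) || (!p3 && !p2) = False
        p5 || p4 = False
        !p3 && !p2 = False
          !p3 = False
          !p2 = True
    (!p4 -> (!p5 -> p4)) || ((p5 && p4) -> !p5) = True
      !p4 -> (!p5 -> p4) = False
        !p4 = True
        !p5 -> p4 = False
          !p5 = True
      (p5 && p4) -> !p5 = True
        p5 && p4 = False
        !p5 = True
The formula evaluates to True.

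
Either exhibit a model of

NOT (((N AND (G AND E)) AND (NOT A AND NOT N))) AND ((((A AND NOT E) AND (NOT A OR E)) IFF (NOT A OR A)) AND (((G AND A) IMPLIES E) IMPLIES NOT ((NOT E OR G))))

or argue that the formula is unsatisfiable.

The conjunct ((A AND NOT E) AND (NOT A OR E)) IFF (NOT A OR A) is unsatisfiable on its own:
  E=F, A=F: evaluates to False.
  E=F, A=T: evaluates to False.
  E=T, A=F: evaluates to False.
  E=T, A=T: evaluates to False.
So the whole conjunction is unsatisfiable.

The formula is unsatisfiable.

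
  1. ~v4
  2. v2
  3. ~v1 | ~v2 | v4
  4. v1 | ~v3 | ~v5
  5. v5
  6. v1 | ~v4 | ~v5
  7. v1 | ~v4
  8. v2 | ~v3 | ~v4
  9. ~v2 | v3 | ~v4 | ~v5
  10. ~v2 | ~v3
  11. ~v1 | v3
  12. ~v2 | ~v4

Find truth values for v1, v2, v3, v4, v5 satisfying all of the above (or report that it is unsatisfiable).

Unit clause (~v4) forces v4 = False.
Unit clause (v2) forces v2 = True.
In (~v1 | ~v2 | v4) only ~v1 is left, so v1 = False.
Unit clause (v5) forces v5 = True.
In (~v2 | ~v3) only ~v3 is left, so v3 = False.
All clauses satisfied.

v1: False, v2: True, v3: False, v4: False, v5: True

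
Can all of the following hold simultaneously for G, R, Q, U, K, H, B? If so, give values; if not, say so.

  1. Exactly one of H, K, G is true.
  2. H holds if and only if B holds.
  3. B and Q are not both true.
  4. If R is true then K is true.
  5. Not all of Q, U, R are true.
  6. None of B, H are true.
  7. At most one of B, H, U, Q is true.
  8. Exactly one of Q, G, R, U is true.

G: False; R: False; Q: True; U: False; K: True; H: False; B: False

  (1) {H, K, G}: 1 true — exactly one ✓
  (2) H=F, B=F — same ✓
  (3) B=F, Q=T — not both ✓
  (4) R=F ⇒ K: vacuous ✓
  (5) {Q, U, R}: 1/3 true — not all ✓
  (6) {B, H}: 0 true — none ✓
  (7) {B, H, U, Q}: 1 true — at most one ✓
  (8) {Q, G, R, U}: 1 true — exactly one ✓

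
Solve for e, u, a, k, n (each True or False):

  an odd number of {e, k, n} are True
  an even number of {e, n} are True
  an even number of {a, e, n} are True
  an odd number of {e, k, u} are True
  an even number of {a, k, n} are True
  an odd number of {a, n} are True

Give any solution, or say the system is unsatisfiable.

e = True; u = True; a = False; k = True; n = True

{e, k, n}: 3 true → odd ✓
{e, n}: 2 true → even ✓
{a, e, n}: 2 true → even ✓
{e, k, u}: 3 true → odd ✓
{a, k, n}: 2 true → even ✓
{a, n}: 1 true → odd ✓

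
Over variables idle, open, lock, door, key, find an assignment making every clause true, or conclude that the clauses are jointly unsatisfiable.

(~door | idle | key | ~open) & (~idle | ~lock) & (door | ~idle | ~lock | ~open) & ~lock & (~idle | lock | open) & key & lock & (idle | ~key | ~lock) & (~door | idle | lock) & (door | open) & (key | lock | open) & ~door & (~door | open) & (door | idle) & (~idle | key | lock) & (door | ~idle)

No satisfying assignment exists.

Case lock = True:
  Clause (~lock) is falsified — contradiction.
Case lock = False:
  Clause (lock) is falsified — contradiction.
Both cases fail, so the formula is unsatisfiable.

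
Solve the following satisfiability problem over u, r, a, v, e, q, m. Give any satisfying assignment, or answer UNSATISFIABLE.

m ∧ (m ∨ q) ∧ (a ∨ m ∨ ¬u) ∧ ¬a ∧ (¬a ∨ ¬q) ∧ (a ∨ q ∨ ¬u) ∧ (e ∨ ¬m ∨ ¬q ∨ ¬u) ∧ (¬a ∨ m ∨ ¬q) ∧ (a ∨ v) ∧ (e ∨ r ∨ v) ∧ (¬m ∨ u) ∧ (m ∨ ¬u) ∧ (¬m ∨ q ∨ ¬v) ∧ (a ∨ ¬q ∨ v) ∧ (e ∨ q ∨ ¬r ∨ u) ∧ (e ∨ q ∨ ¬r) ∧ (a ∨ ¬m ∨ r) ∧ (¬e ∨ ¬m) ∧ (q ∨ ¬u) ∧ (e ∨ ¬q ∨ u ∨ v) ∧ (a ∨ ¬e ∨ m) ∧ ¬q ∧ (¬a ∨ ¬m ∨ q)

Case q = True:
  Clause (¬q) is falsified — contradiction.
Case q = False:
  (m) forces m = True.
  (¬a) forces a = False.
  (a ∨ q ∨ ¬u) forces u = False.
  Clause (¬m ∨ u) is falsified — contradiction.
Both cases fail, so the formula is unsatisfiable.

The formula is unsatisfiable.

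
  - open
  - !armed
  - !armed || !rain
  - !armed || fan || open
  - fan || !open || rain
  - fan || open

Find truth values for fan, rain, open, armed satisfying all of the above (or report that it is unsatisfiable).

Unit clause (open) forces open = True.
Unit clause (!armed) forces armed = False.
Set fan = True.
Set rain = True.
All clauses satisfied.

fan=T, rain=T, open=T, armed=F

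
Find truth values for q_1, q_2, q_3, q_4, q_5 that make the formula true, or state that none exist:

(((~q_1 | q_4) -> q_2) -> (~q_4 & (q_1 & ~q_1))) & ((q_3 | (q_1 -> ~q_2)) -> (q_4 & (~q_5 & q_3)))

q_1 = True, q_2 = False, q_3 = True, q_4 = True, q_5 = False

  ((~q_1 | q_4) -> q_2) -> (~q_4 & (q_1 & ~q_1)) = True
    (~q_1 | q_4) -> q_2 = False
      ~q_1 | q_4 = True
        ~q_1 = False
    ~q_4 & (q_1 & ~q_1) = False
      ~q_4 = False
      q_1 & ~q_1 = False
        ~q_1 = False
  (q_3 | (q_1 -> ~q_2)) -> (q_4 & (~q_5 & q_3)) = True
    q_3 | (q_1 -> ~q_2) = True
      q_1 -> ~q_2 = True
        ~q_2 = True
    q_4 & (~q_5 & q_3) = True
      ~q_5 & q_3 = True
        ~q_5 = True
Both conjuncts True, so the formula holds.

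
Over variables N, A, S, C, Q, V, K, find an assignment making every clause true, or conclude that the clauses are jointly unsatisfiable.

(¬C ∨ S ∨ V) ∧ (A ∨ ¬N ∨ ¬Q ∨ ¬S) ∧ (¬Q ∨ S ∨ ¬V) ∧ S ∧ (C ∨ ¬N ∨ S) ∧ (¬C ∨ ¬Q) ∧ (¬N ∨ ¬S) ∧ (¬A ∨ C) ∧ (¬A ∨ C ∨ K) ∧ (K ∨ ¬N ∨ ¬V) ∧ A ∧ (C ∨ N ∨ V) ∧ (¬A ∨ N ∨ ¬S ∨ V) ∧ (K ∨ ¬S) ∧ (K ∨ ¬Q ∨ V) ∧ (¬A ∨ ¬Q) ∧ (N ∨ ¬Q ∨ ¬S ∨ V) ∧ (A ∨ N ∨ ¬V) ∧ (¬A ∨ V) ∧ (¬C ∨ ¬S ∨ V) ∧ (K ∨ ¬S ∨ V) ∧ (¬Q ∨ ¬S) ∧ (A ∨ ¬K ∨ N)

N=F, A=T, S=T, C=T, Q=F, V=T, K=T

Unit clause (S) forces S = True.
In (¬N ∨ ¬S) only ¬N is left, so N = False.
Unit clause (A) forces A = True.
In (¬A ∨ N ∨ ¬S ∨ V) only V is left, so V = True.
In (K ∨ ¬S) only K is left, so K = True.
In (¬A ∨ ¬Q) only ¬Q is left, so Q = False.
In (¬A ∨ C) only C is left, so C = True.
All clauses satisfied.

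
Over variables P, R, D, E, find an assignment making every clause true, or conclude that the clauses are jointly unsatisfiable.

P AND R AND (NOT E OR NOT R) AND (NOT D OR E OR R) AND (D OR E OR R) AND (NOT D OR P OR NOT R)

Unit clause (P) forces P = True.
Unit clause (R) forces R = True.
In (NOT E OR NOT R) only NOT E is left, so E = False.
Set D = False.
Check each clause:
  (P): P holds.
  (R): R holds.
  (NOT E OR NOT R): NOT E holds.
  (NOT D OR E OR R): NOT D holds.
  (D OR E OR R): R holds.
  (NOT D OR P OR NOT R): NOT D holds.
All clauses satisfied.

P = True, R = True, D = False, E = False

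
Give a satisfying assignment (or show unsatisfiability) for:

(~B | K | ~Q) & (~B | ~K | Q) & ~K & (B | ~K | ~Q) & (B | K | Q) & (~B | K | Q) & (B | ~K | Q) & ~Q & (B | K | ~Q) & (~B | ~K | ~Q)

Unsatisfiable

Case K = True:
  Clause (~K) is falsified — contradiction.
Case K = False:
  (~Q) forces Q = False.
  (B | K | Q) forces B = True.
  Clause (~B | K | Q) is falsified — contradiction.
Both cases fail, so the formula is unsatisfiable.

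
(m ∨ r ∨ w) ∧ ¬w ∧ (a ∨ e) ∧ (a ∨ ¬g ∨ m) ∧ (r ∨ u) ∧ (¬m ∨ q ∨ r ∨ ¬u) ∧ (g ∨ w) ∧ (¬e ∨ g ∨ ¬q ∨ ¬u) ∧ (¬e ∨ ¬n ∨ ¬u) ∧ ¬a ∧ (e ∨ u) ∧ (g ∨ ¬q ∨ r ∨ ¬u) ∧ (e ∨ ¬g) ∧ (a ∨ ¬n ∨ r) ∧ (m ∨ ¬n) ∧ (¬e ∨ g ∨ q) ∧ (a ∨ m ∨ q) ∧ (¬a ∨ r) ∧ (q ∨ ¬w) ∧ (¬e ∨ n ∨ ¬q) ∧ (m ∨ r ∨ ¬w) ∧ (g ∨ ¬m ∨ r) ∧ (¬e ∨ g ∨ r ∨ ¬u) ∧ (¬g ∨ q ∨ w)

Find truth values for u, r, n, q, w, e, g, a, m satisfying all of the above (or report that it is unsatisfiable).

u: False; r: True; n: True; q: True; w: False; e: True; g: True; a: False; m: True

Unit clause (¬w) forces w = False.
In (g ∨ w) only g is left, so g = True.
Unit clause (¬a) forces a = False.
In (e ∨ ¬g) only e is left, so e = True.
In (¬g ∨ q ∨ w) only q is left, so q = True.
In (a ∨ ¬g ∨ m) only m is left, so m = True.
In (¬e ∨ n ∨ ¬q) only n is left, so n = True.
In (¬e ∨ ¬n ∨ ¬u) only ¬u is left, so u = False.
In (a ∨ ¬n ∨ r) only r is left, so r = True.
All clauses satisfied.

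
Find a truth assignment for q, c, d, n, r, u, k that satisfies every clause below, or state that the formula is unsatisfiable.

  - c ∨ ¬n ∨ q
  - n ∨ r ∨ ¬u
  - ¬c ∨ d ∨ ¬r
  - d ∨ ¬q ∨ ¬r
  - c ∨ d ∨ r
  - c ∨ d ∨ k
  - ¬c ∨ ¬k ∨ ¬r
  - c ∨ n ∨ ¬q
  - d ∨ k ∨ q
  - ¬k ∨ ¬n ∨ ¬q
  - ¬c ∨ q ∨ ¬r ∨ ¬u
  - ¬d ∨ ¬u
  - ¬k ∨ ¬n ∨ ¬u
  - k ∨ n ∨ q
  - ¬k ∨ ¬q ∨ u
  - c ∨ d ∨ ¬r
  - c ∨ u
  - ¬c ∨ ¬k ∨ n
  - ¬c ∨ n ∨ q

q = True; c = True; d = True; n = False; r = False; u = False; k = False

Set q = True.
Set c = True.
Set d = True.
  then (¬d ∨ ¬u) forces u = False.
  then (¬k ∨ ¬q ∨ u) forces k = False.
Set n = False.
Set r = False.
All clauses satisfied.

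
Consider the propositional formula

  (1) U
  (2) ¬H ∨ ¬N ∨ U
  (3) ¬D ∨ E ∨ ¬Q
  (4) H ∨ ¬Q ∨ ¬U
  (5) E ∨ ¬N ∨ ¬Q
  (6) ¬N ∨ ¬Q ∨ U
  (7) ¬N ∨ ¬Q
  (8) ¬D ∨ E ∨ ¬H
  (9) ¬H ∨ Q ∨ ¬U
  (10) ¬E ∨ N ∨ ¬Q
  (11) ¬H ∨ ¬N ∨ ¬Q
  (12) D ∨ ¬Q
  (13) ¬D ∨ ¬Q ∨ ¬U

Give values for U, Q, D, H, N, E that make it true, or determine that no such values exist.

U=T, Q=F, D=F, H=F, N=F, E=T

Unit clause (U) forces U = True.
Set Q = False.
  then (¬H ∨ Q ∨ ¬U) forces H = False.
Set D = False.
Set N = False.
Set E = True.
All clauses satisfied.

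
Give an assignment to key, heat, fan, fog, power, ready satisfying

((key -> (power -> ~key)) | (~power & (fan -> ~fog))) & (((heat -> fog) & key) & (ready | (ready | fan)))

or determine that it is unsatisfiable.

key = True, heat = True, fan = True, fog = True, power = False, ready = False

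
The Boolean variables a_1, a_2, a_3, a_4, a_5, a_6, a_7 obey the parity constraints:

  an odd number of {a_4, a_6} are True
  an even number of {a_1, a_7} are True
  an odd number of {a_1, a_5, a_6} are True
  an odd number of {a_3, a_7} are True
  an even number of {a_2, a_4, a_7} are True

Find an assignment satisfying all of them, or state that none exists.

a_1 = False, a_2 = False, a_3 = True, a_4 = False, a_5 = False, a_6 = True, a_7 = False

{a_4, a_6}: 1 true → odd ✓
{a_1, a_7}: 0 true → even ✓
{a_1, a_5, a_6}: 1 true → odd ✓
{a_3, a_7}: 1 true → odd ✓
{a_2, a_4, a_7}: 0 true → even ✓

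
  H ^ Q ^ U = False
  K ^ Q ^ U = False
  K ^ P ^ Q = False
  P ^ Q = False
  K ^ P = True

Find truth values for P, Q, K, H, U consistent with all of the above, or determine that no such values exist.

P = True, Q = True, K = False, H = False, U = True

H ^ Q ^ U = F ^ T ^ T = False ✓
K ^ Q ^ U = F ^ T ^ T = False ✓
K ^ P ^ Q = F ^ T ^ T = False ✓
P ^ Q = T ^ T = False ✓
K ^ P = F ^ T = True ✓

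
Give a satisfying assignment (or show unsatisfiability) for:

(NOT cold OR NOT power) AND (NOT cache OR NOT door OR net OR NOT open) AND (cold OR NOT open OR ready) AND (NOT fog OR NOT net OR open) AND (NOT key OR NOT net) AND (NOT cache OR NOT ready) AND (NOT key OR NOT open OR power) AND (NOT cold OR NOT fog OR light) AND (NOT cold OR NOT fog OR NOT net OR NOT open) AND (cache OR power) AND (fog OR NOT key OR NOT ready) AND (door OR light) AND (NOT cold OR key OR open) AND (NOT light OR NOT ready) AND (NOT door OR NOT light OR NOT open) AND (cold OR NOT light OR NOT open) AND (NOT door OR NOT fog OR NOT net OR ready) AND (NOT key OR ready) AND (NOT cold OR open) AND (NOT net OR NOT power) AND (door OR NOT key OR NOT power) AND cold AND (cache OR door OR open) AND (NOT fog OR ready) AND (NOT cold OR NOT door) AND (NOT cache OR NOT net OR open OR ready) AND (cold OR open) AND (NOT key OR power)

Unit clause (cold) forces cold = True.
In (NOT cold OR NOT door) only NOT door is left, so door = False.
In (NOT cold OR NOT power) only NOT power is left, so power = False.
In (cache OR power) only cache is left, so cache = True.
In (door OR light) only light is left, so light = True.
In (NOT light OR NOT ready) only NOT ready is left, so ready = False.
In (NOT key OR ready) only NOT key is left, so key = False.
In (NOT cold OR open) only open is left, so open = True.
In (NOT fog OR ready) only NOT fog is left, so fog = False.
Set net = True.
All clauses satisfied.

fog=F, door=F, key=F, light=T, ready=F, power=F, cold=T, net=T, open=T, cache=T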